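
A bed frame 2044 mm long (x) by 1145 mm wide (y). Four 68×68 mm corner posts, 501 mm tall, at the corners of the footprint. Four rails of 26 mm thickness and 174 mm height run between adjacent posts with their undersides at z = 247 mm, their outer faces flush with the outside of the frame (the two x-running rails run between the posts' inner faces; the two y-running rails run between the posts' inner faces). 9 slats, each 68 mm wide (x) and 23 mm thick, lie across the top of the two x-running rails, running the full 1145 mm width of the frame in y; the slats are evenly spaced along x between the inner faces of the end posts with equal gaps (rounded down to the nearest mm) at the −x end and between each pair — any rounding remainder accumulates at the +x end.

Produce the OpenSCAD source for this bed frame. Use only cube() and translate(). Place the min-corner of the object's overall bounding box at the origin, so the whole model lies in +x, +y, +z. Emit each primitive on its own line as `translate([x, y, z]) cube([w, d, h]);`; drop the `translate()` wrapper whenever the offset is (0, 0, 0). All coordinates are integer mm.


// slat z = rail_z + rail_h = 247 + 174 = 421
// slat gap = ⌊(1908 − 9·68) / 10⌋ = 129
cube([68, 68, 501]);
translate([0, 1077, 0]) cube([68, 68, 501]);
translate([1976, 0, 0]) cube([68, 68, 501]);
translate([1976, 1077, 0]) cube([68, 68, 501]);
translate([68, 0, 247]) cube([1908, 26, 174]);
translate([68, 1119, 247]) cube([1908, 26, 174]);
translate([0, 68, 247]) cube([26, 1009, 174]);
translate([2018, 68, 247]) cube([26, 1009, 174]);
translate([197, 0, 421]) cube([68, 1145, 23]);
translate([394, 0, 421]) cube([68, 1145, 23]);
translate([591, 0, 421]) cube([68, 1145, 23]);
translate([788, 0, 421]) cube([68, 1145, 23]);
translate([985, 0, 421]) cube([68, 1145, 23]);
translate([1182, 0, 421]) cube([68, 1145, 23]);
translate([1379, 0, 421]) cube([68, 1145, 23]);
translate([1576, 0, 421]) cube([68, 1145, 23]);
translate([1773, 0, 421]) cube([68, 1145, 23]);


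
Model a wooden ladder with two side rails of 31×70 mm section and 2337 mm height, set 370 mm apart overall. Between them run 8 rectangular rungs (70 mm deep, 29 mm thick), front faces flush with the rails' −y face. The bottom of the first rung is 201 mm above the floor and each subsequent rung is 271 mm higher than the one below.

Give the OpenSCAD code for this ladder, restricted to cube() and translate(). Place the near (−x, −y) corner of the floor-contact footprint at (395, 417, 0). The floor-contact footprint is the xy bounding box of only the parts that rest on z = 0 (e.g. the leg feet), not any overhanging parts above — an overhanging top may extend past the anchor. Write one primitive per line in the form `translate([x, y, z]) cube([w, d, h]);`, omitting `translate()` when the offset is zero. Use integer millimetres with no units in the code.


translate([395, 417, 0]) cube([31, 70, 2337]);
translate([734, 417, 0]) cube([31, 70, 2337]);
translate([426, 417, 201]) cube([308, 70, 29]);
translate([426, 417, 472]) cube([308, 70, 29]);
translate([426, 417, 743]) cube([308, 70, 29]);
translate([426, 417, 1014]) cube([308, 70, 29]);
translate([426, 417, 1285]) cube([308, 70, 29]);
translate([426, 417, 1556]) cube([308, 70, 29]);
translate([426, 417, 1827]) cube([308, 70, 29]);
translate([426, 417, 2098]) cube([308, 70, 29]);


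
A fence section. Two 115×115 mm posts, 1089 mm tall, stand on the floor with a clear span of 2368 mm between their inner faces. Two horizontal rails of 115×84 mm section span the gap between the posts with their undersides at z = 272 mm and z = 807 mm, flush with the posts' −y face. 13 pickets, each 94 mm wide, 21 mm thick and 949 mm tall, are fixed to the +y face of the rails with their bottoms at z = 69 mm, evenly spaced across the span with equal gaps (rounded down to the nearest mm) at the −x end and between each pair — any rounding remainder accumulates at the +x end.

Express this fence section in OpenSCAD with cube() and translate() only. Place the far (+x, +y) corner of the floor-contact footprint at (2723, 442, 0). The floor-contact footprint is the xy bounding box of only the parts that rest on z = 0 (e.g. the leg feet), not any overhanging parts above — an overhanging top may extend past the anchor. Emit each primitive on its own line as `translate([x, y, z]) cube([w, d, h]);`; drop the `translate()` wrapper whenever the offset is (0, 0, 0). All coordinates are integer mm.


translate([125, 327, 0]) cube([115, 115, 1089]);
translate([2608, 327, 0]) cube([115, 115, 1089]);
translate([240, 327, 272]) cube([2368, 115, 84]);
translate([240, 327, 807]) cube([2368, 115, 84]);
translate([321, 442, 69]) cube([94, 21, 949]);
translate([496, 442, 69]) cube([94, 21, 949]);
translate([671, 442, 69]) cube([94, 21, 949]);
translate([846, 442, 69]) cube([94, 21, 949]);
translate([1021, 442, 69]) cube([94, 21, 949]);
translate([1196, 442, 69]) cube([94, 21, 949]);
translate([1371, 442, 69]) cube([94, 21, 949]);
translate([1546, 442, 69]) cube([94, 21, 949]);
translate([1721, 442, 69]) cube([94, 21, 949]);
translate([1896, 442, 69]) cube([94, 21, 949]);
translate([2071, 442, 69]) cube([94, 21, 949]);
translate([2246, 442, 69]) cube([94, 21, 949]);
translate([2421, 442, 69]) cube([94, 21, 949]);


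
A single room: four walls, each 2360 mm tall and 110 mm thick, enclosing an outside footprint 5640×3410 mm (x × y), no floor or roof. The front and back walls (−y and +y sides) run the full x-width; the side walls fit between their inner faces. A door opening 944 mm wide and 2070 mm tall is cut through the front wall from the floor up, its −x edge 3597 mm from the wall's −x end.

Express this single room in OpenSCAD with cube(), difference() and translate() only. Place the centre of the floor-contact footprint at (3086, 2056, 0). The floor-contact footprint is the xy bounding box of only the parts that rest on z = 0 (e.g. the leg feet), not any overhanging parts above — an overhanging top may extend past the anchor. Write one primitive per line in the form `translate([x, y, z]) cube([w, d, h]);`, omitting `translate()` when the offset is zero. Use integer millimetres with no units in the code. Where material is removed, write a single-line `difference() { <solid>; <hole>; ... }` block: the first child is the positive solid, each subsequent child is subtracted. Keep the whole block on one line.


difference() { translate([266, 351, 0]) cube([5640, 110, 2360]); translate([3863, 351, 0]) cube([944, 110, 2070]); }
translate([266, 3651, 0]) cube([5640, 110, 2360]);
translate([266, 461, 0]) cube([110, 3190, 2360]);
translate([5796, 461, 0]) cube([110, 3190, 2360]);


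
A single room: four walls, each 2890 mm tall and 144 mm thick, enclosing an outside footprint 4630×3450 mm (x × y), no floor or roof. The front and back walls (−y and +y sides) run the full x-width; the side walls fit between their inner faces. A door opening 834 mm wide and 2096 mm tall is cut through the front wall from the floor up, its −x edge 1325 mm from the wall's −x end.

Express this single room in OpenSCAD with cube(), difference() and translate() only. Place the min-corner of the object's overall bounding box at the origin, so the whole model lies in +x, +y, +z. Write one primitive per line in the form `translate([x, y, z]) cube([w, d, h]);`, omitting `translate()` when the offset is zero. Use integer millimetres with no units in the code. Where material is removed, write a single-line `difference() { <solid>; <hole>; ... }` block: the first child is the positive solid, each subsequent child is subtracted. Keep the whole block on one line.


difference() { cube([4630, 144, 2890]); translate([1325, 0, 0]) cube([834, 144, 2096]); }
translate([0, 3306, 0]) cube([4630, 144, 2890]);
translate([0, 144, 0]) cube([144, 3162, 2890]);
translate([4486, 144, 0]) cube([144, 3162, 2890]);


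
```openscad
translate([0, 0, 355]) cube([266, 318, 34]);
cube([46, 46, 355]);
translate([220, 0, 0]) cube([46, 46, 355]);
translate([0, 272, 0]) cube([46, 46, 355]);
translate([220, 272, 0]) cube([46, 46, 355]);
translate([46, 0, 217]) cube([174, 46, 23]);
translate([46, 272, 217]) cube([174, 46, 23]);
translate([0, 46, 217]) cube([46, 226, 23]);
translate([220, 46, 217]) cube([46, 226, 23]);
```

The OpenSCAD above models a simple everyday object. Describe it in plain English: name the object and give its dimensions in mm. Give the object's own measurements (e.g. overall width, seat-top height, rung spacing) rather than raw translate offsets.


A four-legged stool. The seat is a 266×318×34 mm slab whose top surface is at z = 389 mm; four square legs, each 46×46 mm in cross-section, run from the floor (z = 0) to the underside of the seat, each flush with a corner of the seat. Four stretchers, 46 mm wide and 23 mm tall, connect adjacent legs with their undersides at z = 217 mm, each running between the inner faces of the legs it joins and aligned with the legs' outer faces on the other axis.


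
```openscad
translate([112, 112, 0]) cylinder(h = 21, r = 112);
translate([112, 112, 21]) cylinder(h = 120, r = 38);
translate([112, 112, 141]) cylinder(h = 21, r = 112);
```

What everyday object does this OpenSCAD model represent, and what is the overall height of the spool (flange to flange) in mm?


A spool. The overall height is 162 mm.

Three coaxial cylinders, large–small–large — a spool. Two 21 mm flanges and a 120 mm core give 21 + 120 + 21 = 162 mm.


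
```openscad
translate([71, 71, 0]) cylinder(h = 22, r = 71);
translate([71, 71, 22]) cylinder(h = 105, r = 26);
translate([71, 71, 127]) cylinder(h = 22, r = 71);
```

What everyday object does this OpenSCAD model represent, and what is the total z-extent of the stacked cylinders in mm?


A spool. The overall height is 149 mm.

Three coaxial cylinders, large–small–large — a spool. Two 22 mm flanges and a 105 mm core give 22 + 105 + 22 = 149 mm.


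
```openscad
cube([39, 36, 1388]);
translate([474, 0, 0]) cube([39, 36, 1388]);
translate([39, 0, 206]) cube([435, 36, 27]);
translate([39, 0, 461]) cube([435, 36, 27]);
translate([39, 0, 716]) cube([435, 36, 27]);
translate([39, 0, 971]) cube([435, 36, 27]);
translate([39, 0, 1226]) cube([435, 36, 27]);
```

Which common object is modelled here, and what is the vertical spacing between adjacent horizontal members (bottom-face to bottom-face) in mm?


A ladder. The rung spacing is 255 mm.

Two tall 39×36 posts with 5 short bars between them — a ladder. Adjacent rungs sit at z = 206 and z = 461, so the spacing is 461 − 206 = 255 mm.


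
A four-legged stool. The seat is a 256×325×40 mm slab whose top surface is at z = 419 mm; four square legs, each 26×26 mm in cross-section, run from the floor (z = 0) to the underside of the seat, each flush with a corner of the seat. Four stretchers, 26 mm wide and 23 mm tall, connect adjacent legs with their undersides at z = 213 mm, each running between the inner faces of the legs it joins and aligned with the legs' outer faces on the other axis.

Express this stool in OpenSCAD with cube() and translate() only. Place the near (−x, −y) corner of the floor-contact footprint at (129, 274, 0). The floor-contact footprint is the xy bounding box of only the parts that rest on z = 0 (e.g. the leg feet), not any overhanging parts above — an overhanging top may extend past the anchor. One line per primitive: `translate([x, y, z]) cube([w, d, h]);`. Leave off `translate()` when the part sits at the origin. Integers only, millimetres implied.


translate([129, 274, 379]) cube([256, 325, 40]);
translate([129, 274, 0]) cube([26, 26, 379]);
translate([359, 274, 0]) cube([26, 26, 379]);
translate([129, 573, 0]) cube([26, 26, 379]);
translate([359, 573, 0]) cube([26, 26, 379]);
translate([155, 274, 213]) cube([204, 26, 23]);
translate([155, 573, 213]) cube([204, 26, 23]);
translate([129, 300, 213]) cube([26, 273, 23]);
translate([359, 300, 213]) cube([26, 273, 23]);


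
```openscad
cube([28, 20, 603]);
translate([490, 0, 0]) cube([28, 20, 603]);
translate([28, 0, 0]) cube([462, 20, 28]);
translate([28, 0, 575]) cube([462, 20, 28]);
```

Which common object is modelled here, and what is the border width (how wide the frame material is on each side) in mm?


A picture frame. The border width is 28 mm.

Four thin pieces enclosing a rectangular opening — a picture frame. The two full-height stiles are 603 mm tall; the top rail sits at z = 575 and is 28 mm tall, so the border above the opening is 603 − 575 = 28 mm, matching the stile x-width.


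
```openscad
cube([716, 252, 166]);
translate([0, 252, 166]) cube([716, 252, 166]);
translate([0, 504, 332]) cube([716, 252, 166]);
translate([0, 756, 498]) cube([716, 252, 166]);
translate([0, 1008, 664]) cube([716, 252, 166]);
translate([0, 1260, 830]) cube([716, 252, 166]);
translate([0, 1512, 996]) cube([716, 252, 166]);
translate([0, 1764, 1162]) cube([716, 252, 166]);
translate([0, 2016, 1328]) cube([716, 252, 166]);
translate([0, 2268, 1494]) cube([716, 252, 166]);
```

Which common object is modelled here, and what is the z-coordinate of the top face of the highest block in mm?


A staircase. The total rise is 1660 mm.

10 identical blocks, each offset up and back from the previous — a staircase. Each step is 166 mm tall and there are 10 of them, so the total rise is 10 × 166 = 1660 mm.


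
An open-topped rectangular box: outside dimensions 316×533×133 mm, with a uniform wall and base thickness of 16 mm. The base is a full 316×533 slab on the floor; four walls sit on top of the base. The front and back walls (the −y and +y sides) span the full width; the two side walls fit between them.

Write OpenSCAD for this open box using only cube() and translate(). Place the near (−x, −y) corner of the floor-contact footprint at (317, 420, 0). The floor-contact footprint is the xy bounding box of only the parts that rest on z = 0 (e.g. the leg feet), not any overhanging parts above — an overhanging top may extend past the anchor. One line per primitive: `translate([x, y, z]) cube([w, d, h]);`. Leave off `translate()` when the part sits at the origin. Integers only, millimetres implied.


translate([317, 420, 0]) cube([316, 533, 16]);
translate([317, 420, 16]) cube([316, 16, 117]);
translate([317, 937, 16]) cube([316, 16, 117]);
translate([317, 436, 16]) cube([16, 501, 117]);
translate([617, 436, 16]) cube([16, 501, 117]);


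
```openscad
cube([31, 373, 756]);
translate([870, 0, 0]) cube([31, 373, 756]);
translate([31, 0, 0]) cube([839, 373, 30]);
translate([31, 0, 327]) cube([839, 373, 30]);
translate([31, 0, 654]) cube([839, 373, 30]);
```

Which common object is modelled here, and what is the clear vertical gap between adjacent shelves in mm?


A bookshelf. The clear shelf gap is 297 mm.

Two tall side panels with 3 horizontal boards between them — a bookshelf. The first two shelf undersides are at z = 0 and z = 327; with shelf thickness 30, the clear gap is 327 − 0 − 30 = 297 mm.


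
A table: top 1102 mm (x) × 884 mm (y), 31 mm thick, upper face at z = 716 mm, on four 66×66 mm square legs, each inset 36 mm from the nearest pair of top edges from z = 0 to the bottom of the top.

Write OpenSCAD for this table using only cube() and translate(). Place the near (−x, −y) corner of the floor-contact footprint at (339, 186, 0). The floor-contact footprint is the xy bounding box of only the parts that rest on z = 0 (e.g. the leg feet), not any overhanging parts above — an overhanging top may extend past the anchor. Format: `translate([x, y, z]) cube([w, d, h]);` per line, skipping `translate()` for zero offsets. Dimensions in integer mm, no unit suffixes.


translate([303, 150, 685]) cube([1102, 884, 31]);
translate([339, 186, 0]) cube([66, 66, 685]);
translate([1303, 186, 0]) cube([66, 66, 685]);
translate([339, 932, 0]) cube([66, 66, 685]);
translate([1303, 932, 0]) cube([66, 66, 685]);


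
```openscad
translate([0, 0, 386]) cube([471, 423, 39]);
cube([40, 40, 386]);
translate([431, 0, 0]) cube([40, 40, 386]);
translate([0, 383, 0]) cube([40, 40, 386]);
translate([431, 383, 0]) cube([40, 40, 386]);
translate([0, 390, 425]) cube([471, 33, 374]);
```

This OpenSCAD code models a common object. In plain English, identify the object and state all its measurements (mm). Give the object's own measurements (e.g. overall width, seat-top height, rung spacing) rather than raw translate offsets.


A chair. The seat is a 471×423×39 mm slab with its top at z = 425 mm, on four 40×40 mm corner legs (flush with the seat edges, standing on z = 0). A flat backrest 33 mm thick, 374 mm tall, spans the full seat width and rises from the seat top along its +y edge, rear face flush with the rear of the seat.


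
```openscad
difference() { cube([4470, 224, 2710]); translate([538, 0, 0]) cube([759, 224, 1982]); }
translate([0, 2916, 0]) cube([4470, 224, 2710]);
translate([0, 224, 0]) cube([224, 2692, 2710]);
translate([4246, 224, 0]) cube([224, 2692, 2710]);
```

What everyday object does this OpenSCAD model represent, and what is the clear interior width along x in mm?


A single room. The interior width is 4022 mm.

Four walls enclosing a rectangle with a door in the front wall — a room. Outside width 4470 minus two 224 mm walls gives 4022 mm.


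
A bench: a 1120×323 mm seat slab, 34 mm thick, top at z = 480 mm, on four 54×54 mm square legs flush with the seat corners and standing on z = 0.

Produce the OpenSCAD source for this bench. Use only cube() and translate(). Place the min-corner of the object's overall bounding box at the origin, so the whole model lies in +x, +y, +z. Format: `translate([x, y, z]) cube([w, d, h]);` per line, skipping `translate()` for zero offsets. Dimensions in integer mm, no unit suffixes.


translate([0, 0, 446]) cube([1120, 323, 34]);
cube([54, 54, 446]);
translate([0, 269, 0]) cube([54, 54, 446]);
translate([1066, 0, 0]) cube([54, 54, 446]);
translate([1066, 269, 0]) cube([54, 54, 446]);


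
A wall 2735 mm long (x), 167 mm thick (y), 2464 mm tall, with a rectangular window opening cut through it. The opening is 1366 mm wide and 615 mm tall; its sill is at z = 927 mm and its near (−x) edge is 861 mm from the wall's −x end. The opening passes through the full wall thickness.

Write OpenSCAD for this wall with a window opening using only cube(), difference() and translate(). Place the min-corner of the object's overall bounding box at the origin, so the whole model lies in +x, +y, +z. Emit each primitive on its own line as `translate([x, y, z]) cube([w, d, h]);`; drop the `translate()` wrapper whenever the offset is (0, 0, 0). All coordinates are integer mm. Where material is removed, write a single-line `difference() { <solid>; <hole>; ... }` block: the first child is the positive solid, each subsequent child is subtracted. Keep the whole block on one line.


difference() { cube([2735, 167, 2464]); translate([861, 0, 927]) cube([1366, 167, 615]); }


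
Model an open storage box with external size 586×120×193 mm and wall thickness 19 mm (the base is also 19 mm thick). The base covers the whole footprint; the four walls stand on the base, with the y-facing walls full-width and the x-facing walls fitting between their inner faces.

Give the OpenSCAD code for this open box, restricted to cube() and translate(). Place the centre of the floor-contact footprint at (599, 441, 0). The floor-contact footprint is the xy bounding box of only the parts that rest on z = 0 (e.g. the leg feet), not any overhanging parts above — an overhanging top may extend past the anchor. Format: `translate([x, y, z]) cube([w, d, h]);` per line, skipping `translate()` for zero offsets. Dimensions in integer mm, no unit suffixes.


translate([306, 381, 0]) cube([586, 120, 19]);
translate([306, 381, 19]) cube([586, 19, 174]);
translate([306, 482, 19]) cube([586, 19, 174]);
translate([306, 400, 19]) cube([19, 82, 174]);
translate([873, 400, 19]) cube([19, 82, 174]);


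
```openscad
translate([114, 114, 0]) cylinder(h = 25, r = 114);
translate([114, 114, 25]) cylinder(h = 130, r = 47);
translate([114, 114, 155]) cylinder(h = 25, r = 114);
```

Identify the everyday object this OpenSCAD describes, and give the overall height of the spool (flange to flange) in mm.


A spool. The overall height is 180 mm.

Three coaxial cylinders, large–small–large — a spool. Two 25 mm flanges and a 130 mm core give 25 + 130 + 25 = 180 mm.


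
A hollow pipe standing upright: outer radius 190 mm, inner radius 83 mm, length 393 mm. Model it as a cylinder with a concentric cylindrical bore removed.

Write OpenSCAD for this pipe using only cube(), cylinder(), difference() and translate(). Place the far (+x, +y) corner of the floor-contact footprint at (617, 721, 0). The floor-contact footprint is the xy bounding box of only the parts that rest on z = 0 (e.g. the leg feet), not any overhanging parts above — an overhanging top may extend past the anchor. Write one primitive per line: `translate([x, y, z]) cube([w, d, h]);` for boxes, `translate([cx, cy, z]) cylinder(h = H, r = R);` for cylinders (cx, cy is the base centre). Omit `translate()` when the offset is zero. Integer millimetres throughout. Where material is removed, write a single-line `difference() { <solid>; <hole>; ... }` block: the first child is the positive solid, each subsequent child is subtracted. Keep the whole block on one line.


difference() { translate([427, 531, 0]) cylinder(h = 393, r = 190); translate([427, 531, 0]) cylinder(h = 393, r = 83); }


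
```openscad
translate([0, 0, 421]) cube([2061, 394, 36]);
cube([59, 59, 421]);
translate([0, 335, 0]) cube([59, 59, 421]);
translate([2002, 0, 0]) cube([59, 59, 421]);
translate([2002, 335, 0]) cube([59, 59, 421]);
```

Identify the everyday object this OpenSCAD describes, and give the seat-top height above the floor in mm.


A bench. The seat-top height is 457 mm.

A long slab on four corner posts — a bench. The slab sits at z = 421 with thickness 36, so the top is 421 + 36 = 457 mm.


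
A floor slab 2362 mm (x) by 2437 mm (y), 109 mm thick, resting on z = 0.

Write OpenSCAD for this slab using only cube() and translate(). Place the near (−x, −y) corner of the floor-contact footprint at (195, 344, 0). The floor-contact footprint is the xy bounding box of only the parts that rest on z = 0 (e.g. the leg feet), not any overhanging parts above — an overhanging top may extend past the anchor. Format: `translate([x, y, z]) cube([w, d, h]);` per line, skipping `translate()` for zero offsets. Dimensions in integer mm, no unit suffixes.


translate([195, 344, 0]) cube([2362, 2437, 109]);


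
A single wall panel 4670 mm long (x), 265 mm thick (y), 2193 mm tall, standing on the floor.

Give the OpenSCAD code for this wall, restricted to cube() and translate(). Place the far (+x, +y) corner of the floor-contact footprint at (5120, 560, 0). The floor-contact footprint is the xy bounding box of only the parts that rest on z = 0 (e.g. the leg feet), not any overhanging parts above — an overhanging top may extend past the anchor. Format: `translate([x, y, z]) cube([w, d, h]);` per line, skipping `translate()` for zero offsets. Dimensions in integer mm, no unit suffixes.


translate([450, 295, 0]) cube([4670, 265, 2193]);


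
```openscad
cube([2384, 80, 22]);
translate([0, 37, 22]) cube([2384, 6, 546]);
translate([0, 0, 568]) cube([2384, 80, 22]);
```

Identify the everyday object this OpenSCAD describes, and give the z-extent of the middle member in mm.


An I-beam. The web height is 546 mm.

Two wide flanges with a thin centred web — an I-beam. Overall 590 mm minus two 22 mm flanges gives a web of 590 − 2·22 = 546 mm.


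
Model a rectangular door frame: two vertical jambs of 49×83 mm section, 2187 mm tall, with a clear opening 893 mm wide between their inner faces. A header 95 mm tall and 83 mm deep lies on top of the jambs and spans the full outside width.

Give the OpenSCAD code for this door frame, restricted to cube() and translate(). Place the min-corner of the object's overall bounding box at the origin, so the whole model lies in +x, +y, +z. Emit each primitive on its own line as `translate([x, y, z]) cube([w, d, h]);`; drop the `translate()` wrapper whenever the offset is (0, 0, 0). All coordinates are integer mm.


cube([49, 83, 2187]);
translate([942, 0, 0]) cube([49, 83, 2187]);
translate([0, 0, 2187]) cube([991, 83, 95]);


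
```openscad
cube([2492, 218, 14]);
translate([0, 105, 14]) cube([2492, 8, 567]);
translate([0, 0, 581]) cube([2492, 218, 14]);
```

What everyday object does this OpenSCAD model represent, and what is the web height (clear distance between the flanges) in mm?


An I-beam. The web height is 567 mm.

Two wide flanges with a thin centred web — an I-beam. Overall 595 mm minus two 14 mm flanges gives a web of 595 − 2·14 = 567 mm.


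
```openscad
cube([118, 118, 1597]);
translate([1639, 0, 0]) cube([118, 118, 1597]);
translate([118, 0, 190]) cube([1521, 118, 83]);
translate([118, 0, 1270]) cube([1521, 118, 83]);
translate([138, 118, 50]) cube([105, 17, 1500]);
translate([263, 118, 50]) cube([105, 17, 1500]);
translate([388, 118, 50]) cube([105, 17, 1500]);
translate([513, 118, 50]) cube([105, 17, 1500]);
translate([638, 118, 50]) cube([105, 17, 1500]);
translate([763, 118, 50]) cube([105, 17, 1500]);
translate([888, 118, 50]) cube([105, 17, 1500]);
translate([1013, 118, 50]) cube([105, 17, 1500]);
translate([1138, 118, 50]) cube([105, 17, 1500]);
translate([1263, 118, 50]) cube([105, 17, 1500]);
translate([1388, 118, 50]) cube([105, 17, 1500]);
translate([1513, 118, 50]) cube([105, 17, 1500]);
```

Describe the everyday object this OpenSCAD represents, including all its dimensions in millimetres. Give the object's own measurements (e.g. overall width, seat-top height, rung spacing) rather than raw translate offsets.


A fence section. Two 118×118 mm posts, 1597 mm tall, stand on the floor with a clear span of 1521 mm between their inner faces. Two horizontal rails of 118×83 mm section span the gap between the posts with their undersides at z = 190 mm and z = 1270 mm, flush with the posts' −y face. 12 pickets, each 105 mm wide, 17 mm thick and 1500 mm tall, are fixed to the +y face of the rails with their bottoms at z = 50 mm, spaced across the span with a 20 mm gap after the −x post and between neighbouring pickets, with 21 mm left before the +x post.


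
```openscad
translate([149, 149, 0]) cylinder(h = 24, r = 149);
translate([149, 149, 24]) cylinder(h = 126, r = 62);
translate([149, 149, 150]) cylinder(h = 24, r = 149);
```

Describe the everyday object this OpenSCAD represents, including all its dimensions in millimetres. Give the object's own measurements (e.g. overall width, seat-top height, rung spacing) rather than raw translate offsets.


A spool: two coaxial disc flanges of radius 149 mm and thickness 24 mm, joined by a core cylinder of radius 62 mm and height 126 mm. The lower flange rests on z = 0 and the three cylinders share a vertical axis.


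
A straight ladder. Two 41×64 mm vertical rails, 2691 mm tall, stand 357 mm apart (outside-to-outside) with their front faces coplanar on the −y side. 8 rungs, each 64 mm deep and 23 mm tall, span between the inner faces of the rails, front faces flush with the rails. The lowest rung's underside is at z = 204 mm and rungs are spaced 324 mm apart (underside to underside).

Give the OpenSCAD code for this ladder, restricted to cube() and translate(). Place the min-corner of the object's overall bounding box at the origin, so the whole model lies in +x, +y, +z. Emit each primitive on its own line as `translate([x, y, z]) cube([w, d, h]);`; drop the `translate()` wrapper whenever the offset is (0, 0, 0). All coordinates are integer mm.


// rung span = 357 - 2*41 = 275
// rung[k] z = 204 + k*324
cube([41, 64, 2691]);
translate([316, 0, 0]) cube([41, 64, 2691]);
translate([41, 0, 204]) cube([275, 64, 23]);
translate([41, 0, 528]) cube([275, 64, 23]);
translate([41, 0, 852]) cube([275, 64, 23]);
translate([41, 0, 1176]) cube([275, 64, 23]);
translate([41, 0, 1500]) cube([275, 64, 23]);
translate([41, 0, 1824]) cube([275, 64, 23]);
translate([41, 0, 2148]) cube([275, 64, 23]);
translate([41, 0, 2472]) cube([275, 64, 23]);


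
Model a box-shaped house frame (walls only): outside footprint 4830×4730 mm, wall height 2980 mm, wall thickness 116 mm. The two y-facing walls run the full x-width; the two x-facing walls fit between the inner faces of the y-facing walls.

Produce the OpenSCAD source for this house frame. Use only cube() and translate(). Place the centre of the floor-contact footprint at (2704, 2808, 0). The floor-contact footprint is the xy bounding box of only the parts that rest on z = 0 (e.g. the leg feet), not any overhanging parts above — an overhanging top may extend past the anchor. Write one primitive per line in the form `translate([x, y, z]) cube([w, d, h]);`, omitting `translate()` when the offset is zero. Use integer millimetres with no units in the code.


translate([289, 443, 0]) cube([4830, 116, 2980]);
translate([289, 5057, 0]) cube([4830, 116, 2980]);
translate([289, 559, 0]) cube([116, 4498, 2980]);
translate([5003, 559, 0]) cube([116, 4498, 2980]);


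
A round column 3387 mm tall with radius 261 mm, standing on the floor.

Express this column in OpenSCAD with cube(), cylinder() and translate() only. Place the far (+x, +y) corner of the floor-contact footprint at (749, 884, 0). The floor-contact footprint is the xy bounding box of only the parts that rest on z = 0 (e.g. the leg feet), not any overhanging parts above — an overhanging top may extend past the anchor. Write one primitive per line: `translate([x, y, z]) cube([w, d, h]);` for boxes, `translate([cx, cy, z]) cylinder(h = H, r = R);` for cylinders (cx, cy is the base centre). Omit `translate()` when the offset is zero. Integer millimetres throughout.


translate([488, 623, 0]) cylinder(h = 3387, r = 261);


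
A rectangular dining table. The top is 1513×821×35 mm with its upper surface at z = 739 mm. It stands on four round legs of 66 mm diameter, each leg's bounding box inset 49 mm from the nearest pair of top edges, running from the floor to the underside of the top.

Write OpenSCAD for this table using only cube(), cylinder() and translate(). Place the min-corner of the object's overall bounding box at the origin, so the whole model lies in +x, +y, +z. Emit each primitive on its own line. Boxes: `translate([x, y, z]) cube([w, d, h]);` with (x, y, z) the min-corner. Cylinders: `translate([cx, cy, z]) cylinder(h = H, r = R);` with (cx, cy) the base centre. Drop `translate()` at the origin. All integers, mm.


translate([0, 0, 704]) cube([1513, 821, 35]);
translate([82, 82, 0]) cylinder(h = 704, r = 33);
translate([1431, 82, 0]) cylinder(h = 704, r = 33);
translate([82, 739, 0]) cylinder(h = 704, r = 33);
translate([1431, 739, 0]) cylinder(h = 704, r = 33);


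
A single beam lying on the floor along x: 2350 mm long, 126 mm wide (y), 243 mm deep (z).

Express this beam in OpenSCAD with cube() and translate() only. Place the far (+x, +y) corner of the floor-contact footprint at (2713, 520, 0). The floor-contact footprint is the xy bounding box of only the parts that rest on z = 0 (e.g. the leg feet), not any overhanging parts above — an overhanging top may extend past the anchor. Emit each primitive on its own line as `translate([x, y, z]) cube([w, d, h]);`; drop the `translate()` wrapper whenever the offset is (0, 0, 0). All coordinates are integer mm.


translate([363, 394, 0]) cube([2350, 126, 243]);


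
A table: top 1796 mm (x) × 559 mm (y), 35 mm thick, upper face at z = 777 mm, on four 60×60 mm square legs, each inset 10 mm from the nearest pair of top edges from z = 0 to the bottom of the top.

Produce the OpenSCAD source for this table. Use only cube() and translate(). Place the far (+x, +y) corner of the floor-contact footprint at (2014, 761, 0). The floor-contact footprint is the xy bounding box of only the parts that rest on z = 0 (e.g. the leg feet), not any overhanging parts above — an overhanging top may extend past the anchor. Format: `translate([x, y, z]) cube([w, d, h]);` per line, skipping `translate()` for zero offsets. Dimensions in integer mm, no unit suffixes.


// leg_h = 777 - 35 = 742
translate([228, 212, 742]) cube([1796, 559, 35]);
translate([238, 222, 0]) cube([60, 60, 742]);
translate([1954, 222, 0]) cube([60, 60, 742]);
translate([238, 701, 0]) cube([60, 60, 742]);
translate([1954, 701, 0]) cube([60, 60, 742]);


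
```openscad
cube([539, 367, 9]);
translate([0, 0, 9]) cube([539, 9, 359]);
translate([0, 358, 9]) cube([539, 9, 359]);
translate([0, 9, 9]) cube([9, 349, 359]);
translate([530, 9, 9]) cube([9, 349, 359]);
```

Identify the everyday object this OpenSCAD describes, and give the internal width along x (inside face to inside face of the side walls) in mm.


An open box. The internal width is 521 mm.

A 539×367 base slab with four walls standing on it — an open box. The base is 539 mm wide and the walls are 9 mm thick, so the internal width is 539 − 2 × 9 = 521 mm.


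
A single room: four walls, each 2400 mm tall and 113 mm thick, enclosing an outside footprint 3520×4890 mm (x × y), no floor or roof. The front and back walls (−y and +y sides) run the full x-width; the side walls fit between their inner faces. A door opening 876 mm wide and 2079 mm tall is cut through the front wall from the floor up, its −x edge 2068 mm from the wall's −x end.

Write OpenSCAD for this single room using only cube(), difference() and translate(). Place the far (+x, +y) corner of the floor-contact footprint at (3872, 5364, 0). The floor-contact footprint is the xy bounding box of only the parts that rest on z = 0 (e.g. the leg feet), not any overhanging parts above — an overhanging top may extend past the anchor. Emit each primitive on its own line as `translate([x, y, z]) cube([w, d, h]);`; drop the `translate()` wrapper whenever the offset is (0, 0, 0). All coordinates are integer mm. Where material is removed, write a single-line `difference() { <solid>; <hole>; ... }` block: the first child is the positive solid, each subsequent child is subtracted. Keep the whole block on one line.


difference() { translate([352, 474, 0]) cube([3520, 113, 2400]); translate([2420, 474, 0]) cube([876, 113, 2079]); }
translate([352, 5251, 0]) cube([3520, 113, 2400]);
translate([352, 587, 0]) cube([113, 4664, 2400]);
translate([3759, 587, 0]) cube([113, 4664, 2400]);


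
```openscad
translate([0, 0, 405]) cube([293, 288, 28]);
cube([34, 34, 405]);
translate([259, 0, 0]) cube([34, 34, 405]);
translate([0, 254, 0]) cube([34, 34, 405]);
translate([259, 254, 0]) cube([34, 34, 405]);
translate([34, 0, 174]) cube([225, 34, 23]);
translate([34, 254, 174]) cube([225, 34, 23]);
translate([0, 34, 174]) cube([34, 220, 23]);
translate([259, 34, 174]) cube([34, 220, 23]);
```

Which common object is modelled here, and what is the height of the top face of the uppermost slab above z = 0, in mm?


A stool. The seat height is 433 mm.

A 293×288×28 slab at z = 405 on four corner posts — a stool. The seat top is 405 + 28 = 433 mm.


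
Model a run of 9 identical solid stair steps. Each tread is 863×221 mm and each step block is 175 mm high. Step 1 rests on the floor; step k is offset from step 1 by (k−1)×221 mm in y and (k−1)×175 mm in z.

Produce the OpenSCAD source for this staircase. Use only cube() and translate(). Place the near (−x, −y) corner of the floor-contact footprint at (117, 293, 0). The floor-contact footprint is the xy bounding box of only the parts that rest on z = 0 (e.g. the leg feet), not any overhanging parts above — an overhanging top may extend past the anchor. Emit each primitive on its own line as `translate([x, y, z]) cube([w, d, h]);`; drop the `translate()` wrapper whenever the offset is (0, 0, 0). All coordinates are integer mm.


translate([117, 293, 0]) cube([863, 221, 175]);
translate([117, 514, 175]) cube([863, 221, 175]);
translate([117, 735, 350]) cube([863, 221, 175]);
translate([117, 956, 525]) cube([863, 221, 175]);
translate([117, 1177, 700]) cube([863, 221, 175]);
translate([117, 1398, 875]) cube([863, 221, 175]);
translate([117, 1619, 1050]) cube([863, 221, 175]);
translate([117, 1840, 1225]) cube([863, 221, 175]);
translate([117, 2061, 1400]) cube([863, 221, 175]);


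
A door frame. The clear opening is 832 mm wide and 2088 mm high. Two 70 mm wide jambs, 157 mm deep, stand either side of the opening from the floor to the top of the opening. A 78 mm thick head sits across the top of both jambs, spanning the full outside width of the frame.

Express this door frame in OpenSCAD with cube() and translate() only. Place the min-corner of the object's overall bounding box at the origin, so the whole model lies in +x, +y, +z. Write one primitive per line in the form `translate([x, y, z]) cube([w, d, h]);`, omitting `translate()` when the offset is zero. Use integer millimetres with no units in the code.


cube([70, 157, 2088]);
translate([902, 0, 0]) cube([70, 157, 2088]);
translate([0, 0, 2088]) cube([972, 157, 78]);


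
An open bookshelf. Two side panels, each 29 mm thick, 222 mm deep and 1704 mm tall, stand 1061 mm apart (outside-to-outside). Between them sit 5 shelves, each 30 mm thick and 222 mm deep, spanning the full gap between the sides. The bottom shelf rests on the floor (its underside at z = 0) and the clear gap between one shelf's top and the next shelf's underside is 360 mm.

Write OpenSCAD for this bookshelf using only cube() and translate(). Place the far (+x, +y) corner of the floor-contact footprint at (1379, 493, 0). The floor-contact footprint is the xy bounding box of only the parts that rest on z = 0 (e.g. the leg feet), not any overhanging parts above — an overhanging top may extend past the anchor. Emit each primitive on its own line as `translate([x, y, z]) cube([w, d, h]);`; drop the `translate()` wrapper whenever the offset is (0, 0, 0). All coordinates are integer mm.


translate([318, 271, 0]) cube([29, 222, 1704]);
translate([1350, 271, 0]) cube([29, 222, 1704]);
translate([347, 271, 0]) cube([1003, 222, 30]);
translate([347, 271, 390]) cube([1003, 222, 30]);
translate([347, 271, 780]) cube([1003, 222, 30]);
translate([347, 271, 1170]) cube([1003, 222, 30]);
translate([347, 271, 1560]) cube([1003, 222, 30]);


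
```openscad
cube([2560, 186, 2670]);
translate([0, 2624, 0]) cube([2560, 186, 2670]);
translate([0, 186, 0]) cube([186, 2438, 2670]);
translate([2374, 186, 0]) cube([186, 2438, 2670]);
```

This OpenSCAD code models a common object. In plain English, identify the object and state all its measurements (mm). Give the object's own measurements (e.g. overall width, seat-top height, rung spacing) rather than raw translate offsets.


The wall frame of a small rectangular building: four walls, each 2670 mm tall and 186 mm thick, enclosing a footprint 2560 mm (x) by 2810 mm (y) outside-to-outside, with no floor or roof. The front and back walls (the −y and +y sides) span the full width; the two side walls fit between them.


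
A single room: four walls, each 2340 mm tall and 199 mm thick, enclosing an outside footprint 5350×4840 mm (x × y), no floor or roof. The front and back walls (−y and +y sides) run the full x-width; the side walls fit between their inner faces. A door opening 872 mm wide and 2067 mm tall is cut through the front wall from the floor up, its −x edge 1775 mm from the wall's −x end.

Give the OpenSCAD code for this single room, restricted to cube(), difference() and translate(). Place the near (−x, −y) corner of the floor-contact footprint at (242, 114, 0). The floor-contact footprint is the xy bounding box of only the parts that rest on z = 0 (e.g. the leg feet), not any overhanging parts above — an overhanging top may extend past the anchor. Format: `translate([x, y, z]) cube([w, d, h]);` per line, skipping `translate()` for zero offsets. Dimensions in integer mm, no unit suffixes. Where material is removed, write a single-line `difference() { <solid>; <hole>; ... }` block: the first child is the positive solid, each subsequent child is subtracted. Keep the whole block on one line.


difference() { translate([242, 114, 0]) cube([5350, 199, 2340]); translate([2017, 114, 0]) cube([872, 199, 2067]); }
translate([242, 4755, 0]) cube([5350, 199, 2340]);
translate([242, 313, 0]) cube([199, 4442, 2340]);
translate([5393, 313, 0]) cube([199, 4442, 2340]);
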